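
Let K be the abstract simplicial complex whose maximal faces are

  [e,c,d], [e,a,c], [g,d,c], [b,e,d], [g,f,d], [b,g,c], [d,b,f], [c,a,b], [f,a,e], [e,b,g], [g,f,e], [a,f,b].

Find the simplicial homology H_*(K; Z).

We work with the vertex ordering a < b < c < d < e < f < g. The simplices of K, each written with vertices in increasing order, are:

  0-simplices (7): a, b, c, d, e, f, g
  1-simplices (18): ab, ac, ae, af, bc, bd, be, bf, bg, cd, ce, cg, de, df, dg, ef, eg, fg
  2-simplices (12): abc, abf, ace, aef, bcg, bde, bdf, beg, cde, cdg, dfg, efg

giving chain groups C_0 ≅ Z^7, C_1 ≅ Z^18, C_2 ≅ Z^12.

The boundary map ∂_1: C_1 → C_0 is given by ∂[p,q] = [q] − [p].
As a 7×18 matrix over Z this has rank 6, with invariant factors (1,1,1,1,1,1).

Boundary ∂_2: C_2 → C_1 sends each 2-simplex [p,q,r] to [q,r] − [p,r] + [p,q]. For instance
  ∂abf = bf − af + ab,
  ∂cdg = dg − cg + cd.
The resulting 18×12 matrix has rank 12, and its Smith normal form has invariant factors (1,1,1,1,1,1,1,1,1,1,1,2).

Reading off H_k = ker ∂_k / im ∂_{k+1}:

  H_0: rank C_0 − rank ∂_1 = 7 − 6 = 1, and the invariant factors of ∂_1 are all 1, so H_0 = Z.
  H_1: rank ker ∂_1 − rank ∂_2 = (18 − 6) − 12 = 0, and ∂_2 has invariant factor 2 > 1, so H_1 = Z/2Z.
  H_2: rank ker ∂_2 − rank ∂_3 = (12 − 12) − 0 = 0, and there is no ∂_3, so H_2 = 0.

(K is a triangulation of the real projective plane RP^2.)

H_0 = Z,  H_1 = Z/2Z,  H_2 = 0.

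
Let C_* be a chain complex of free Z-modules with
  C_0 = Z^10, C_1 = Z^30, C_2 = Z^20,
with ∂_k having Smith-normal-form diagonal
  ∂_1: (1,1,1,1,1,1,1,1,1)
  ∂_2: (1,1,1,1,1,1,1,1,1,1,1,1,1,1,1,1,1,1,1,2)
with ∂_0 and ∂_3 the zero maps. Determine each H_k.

H_0: b_0 = 10 − 0 − 9 = 1; torsion from ∂_1 factors > 1: none. So H_0 ≅ Z.
H_1: b_1 = 30 − 9 − 20 = 1; torsion from ∂_2 factors > 1: [2]. So H_1 ≅ Z ⊕ Z/2.
H_2: b_2 = 20 − 20 − 0 = 0; torsion from ∂_3 factors > 1: none. So H_2 ≅ 0.

H_0 ≅ Z,  H_1 ≅ Z ⊕ Z/2,  H_2 = 0.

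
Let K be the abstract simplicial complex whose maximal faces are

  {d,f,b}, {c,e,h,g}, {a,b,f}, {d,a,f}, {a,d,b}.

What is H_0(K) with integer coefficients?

Fix the vertex order a < b < c < d < e < f < g < h and write every simplex with vertices in increasing order. Then dim K = 3 and the simplices of K are:

  0-simplices (8): a, b, c, d, e, f, g, h
  1-simplices (12): ab, ad, af, bd, bf, ce, cg, ch, df, eg, eh, gh
  2-simplices (8): abd, abf, adf, bdf, ceg, ceh, cgh, egh
  3-simplices (1): cegh

giving chain groups C_0 ≅ Z^8, C_1 ≅ Z^12, C_2 ≅ Z^8, C_3 ≅ Z^1.

∂_1: C_1 → C_0 maps an edge to its endpoints' difference, ∂[p,q] = q − p.
This gives a 8×12 integer matrix of rank 6; reducing to Smith normal form yields diagonal entries (1,1,1,1,1,1).

∂_2: C_2 → C_1 acts by ∂[p,q,r] = [q,r] − [p,r] + [p,q]. For instance
  ∂ceh = eh − ch + ce,
  ∂cgh = gh − ch + cg.
The resulting 12×8 matrix has rank 6, and its Smith normal form has invariant factors (1,1,1,1,1,1).

Boundary ∂_3: C_3 → C_2 sends each 3-simplex σ to the alternating sum Σ_i (−1)^i (σ with its i-th vertex removed). For instance
  ∂cegh = egh − cgh + ceh − ceg.
This gives a 8×1 integer matrix of rank 1; reducing to Smith normal form yields diagonal entries (1).

Now H_k = ker ∂_k / im ∂_{k+1}, so:

  H_0: rank C_0 − rank ∂_1 = 8 − 6 = 2, and the invariant factors of ∂_1 are all 1, so H_0 ≅ Z^2.

H_0 = Z^2.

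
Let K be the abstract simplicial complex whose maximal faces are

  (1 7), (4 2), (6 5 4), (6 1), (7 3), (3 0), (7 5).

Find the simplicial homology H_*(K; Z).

H_0 = Z,  H_1 = Z,  H_2 = 0.

We work with the vertex ordering 0 < 1 < 2 < 3 < 4 < 5 < 6 < 7. The simplices of K, each written with vertices in increasing order, are:

  0-simplices (8): [0], [1], [2], [3], [4], [5], [6], [7]
  1-simplices (9): [0,3], [1,6], [1,7], [2,4], [3,7], [4,5], [4,6], [5,6], [5,7]
  2-simplices (1): [4,5,6]

Hence C_0 ≅ Z^8, C_1 ≅ Z^9, C_2 ≅ Z^1.

The boundary map ∂_1: C_1 → C_0 is given by ∂[p,q] = [q] − [p]. For instance
  ∂[1,6] = [6] − [1].
As a 8×9 matrix over Z this has rank 7, with invariant factors (1,1,1,1,1,1,1).

Boundary ∂_2: C_2 → C_1 acts by ∂[p,q,r] = [q,r] − [p,r] + [p,q]. For instance
  ∂[4,5,6] = [5,6] − [4,6] + [4,5].
As a 9×1 matrix over Z this has rank 1, with invariant factors (1).

Computing H_k = (kernel of ∂_k) / (image of ∂_{k+1}):

  H_0: rank C_0 − rank ∂_1 = 8 − 7 = 1, and the invariant factors of ∂_1 are all 1, so H_0 = Z.
  H_1: rank ker ∂_1 − rank ∂_2 = (9 − 7) − 1 = 1, and the invariant factors of ∂_2 are all 1, so H_1 = Z.
  H_2: rank ker ∂_2 − rank ∂_3 = (1 − 1) − 0 = 0, and there is no ∂_3, so H_2 = 0.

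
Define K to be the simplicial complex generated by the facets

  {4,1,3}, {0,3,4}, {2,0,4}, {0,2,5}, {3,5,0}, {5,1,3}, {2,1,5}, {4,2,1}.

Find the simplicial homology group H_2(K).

H_2 = Z.

Take the total order 0 < 1 < 2 < 3 < 4 < 5 on the vertex set. Then K (dimension 2) consists of the simplices:

  0-simplices (6): [0], [1], [2], [3], [4], [5]
  1-simplices (12): [0,2], [0,3], [0,4], [0,5], [1,2], [1,3], [1,4], [1,5], [2,4], [2,5], [3,4], [3,5]
  2-simplices (8): [0,2,4], [0,2,5], [0,3,4], [0,3,5], [1,2,4], [1,2,5], [1,3,4], [1,3,5]

giving chain groups C_0 ≅ Z^6, C_1 ≅ Z^12, C_2 ≅ Z^8.

∂_1: C_1 → C_0 sends each edge [p,q] (with p < q) to q − p. For instance
  ∂[0,4] = [4] − [0].
As a 6×12 matrix over Z this has rank 5, with invariant factors (1,1,1,1,1).

∂_2: C_2 → C_1 sends each 2-simplex [p,q,r] to [q,r] − [p,r] + [p,q]. For instance
  ∂[0,2,4] = [2,4] − [0,4] + [0,2],
  ∂[1,2,5] = [2,5] − [1,5] + [1,2].
The 12×8 boundary matrix has rank 7 and Smith normal form diag(1,1,1,1,1,1,1).

From H_k ≅ ker(∂_k) / im(∂_{k+1}) we obtain:

  H_2: rank ker ∂_2 − rank ∂_3 = (8 − 7) − 0 = 1, and there is no ∂_3, so H_2 ≅ Z.

(K is a triangulation of the 2-sphere S^2.)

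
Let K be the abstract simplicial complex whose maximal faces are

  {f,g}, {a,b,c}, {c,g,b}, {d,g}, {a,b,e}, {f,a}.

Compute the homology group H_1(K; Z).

H_1 ≅ Z.

Fix the vertex order a < b < c < d < e < f < g and write every simplex with vertices in increasing order. Then dim K = 2 and the simplices of K are:

  0-simplices (7): a, b, c, d, e, f, g
  1-simplices (10): ab, ac, ae, af, bc, be, bg, cg, dg, fg
  2-simplices (3): abc, abe, bcg

Hence C_0 ≅ Z^7, C_1 ≅ Z^10, C_2 ≅ Z^3.

∂_1: C_1 → C_0 sends each edge [p,q] (with p < q) to q − p. For instance
  ∂ac = c − a.
The 7×10 boundary matrix has rank 6 and Smith normal form diag(1,1,1,1,1,1).

The boundary map ∂_2: C_2 → C_1 acts by ∂[p,q,r] = [q,r] − [p,r] + [p,q]. For instance
  ∂abc = bc − ac + ab,
  ∂bcg = cg − bg + bc.
As a 10×3 matrix over Z this has rank 3, with invariant factors (1,1,1).

Now H_k = ker ∂_k / im ∂_{k+1}, so:

  H_1: rank ker ∂_1 − rank ∂_2 = (10 − 6) − 3 = 1, and the invariant factors of ∂_2 are all 1, so H_1 = Z.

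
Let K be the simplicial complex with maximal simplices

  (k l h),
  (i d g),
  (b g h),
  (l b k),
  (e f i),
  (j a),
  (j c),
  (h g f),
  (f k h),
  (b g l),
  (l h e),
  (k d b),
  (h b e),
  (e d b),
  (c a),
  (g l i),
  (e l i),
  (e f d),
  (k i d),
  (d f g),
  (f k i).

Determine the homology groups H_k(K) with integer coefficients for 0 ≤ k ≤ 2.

H_0 ≅ Z^2,  H_1 ≅ Z^2 ⊕ Z/2,  H_2 = 0.

Fix the vertex order a < b < c < d < e < f < g < h < i < j < k < l and write every simplex with vertices in increasing order. Then dim K = 2 and the simplices of K are:

  0-simplices (12): a, b, c, d, e, f, g, h, i, j, k, l
  1-simplices (30): ac, aj, bd, be, bg, bh, bk, bl, cj, de, df, dg, di, dk, ef, eh, ei, el, fg, fh, fi, fk, gh, gi, gl, hk, hl, ik, il, kl
  2-simplices (18): bde, bdk, beh, bgh, bgl, bkl, def, dfg, dgi, dik, efi, ehl, eil, fgh, fhk, fik, gil, hkl

giving chain groups C_0 ≅ Z^12, C_1 ≅ Z^30, C_2 ≅ Z^18.

Boundary ∂_1: C_1 → C_0 maps an edge to its endpoints' difference, ∂[p,q] = q − p.
As a 12×30 matrix over Z this has rank 10, with invariant factors (1,1,1,1,1,1,1,1,1,1).

∂_2: C_2 → C_1 acts by ∂[p,q,r] = [q,r] − [p,r] + [p,q]. For instance
  ∂dgi = gi − di + dg,
  ∂bkl = kl − bl + bk.
This gives a 30×18 integer matrix of rank 18; reducing to Smith normal form yields diagonal entries (1,1,1,1,1,1,1,1,1,1,1,1,1,1,1,1,1,2).

From H_k ≅ ker(∂_k) / im(∂_{k+1}) we obtain:

  H_0: rank C_0 − rank ∂_1 = 12 − 10 = 2, and the invariant factors of ∂_1 are all 1, so H_0 = Z^2.
  H_1: rank ker ∂_1 − rank ∂_2 = (30 − 10) − 18 = 2, and ∂_2 has invariant factor 2 > 1, so H_1 = Z^2 ⊕ Z/2.
  H_2: rank ker ∂_2 − rank ∂_3 = (18 − 18) − 0 = 0, and there is no ∂_3, so H_2 = 0.

As a check, the Euler characteristic is 12 − 30 + 18 = 0, which agrees with 2 − 2 + 0 = 0.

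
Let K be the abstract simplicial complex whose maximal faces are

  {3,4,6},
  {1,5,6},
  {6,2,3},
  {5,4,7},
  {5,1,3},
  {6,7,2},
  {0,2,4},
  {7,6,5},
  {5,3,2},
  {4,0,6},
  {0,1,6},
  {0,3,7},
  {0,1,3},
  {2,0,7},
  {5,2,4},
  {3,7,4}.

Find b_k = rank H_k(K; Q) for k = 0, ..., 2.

b_0 = 1, b_1 = 2, b_2 = 1.

Take the total order 0 < 1 < 2 < 3 < 4 < 5 < 6 < 7 on the vertex set. Then K (dimension 2) consists of the simplices:

  0-simplices (8): [0], [1], [2], [3], [4], [5], [6], [7]
  1-simplices (24): (24 of them)
  2-simplices (16): [0,1,3], [0,1,6], [0,2,4], [0,2,7], [0,3,7], [0,4,6], [1,3,5], [1,5,6], [2,3,5], [2,3,6], [2,4,5], [2,6,7], [3,4,6], [3,4,7], [4,5,7], [5,6,7]

Hence C_0 ≅ Z^8, C_1 ≅ Z^24, C_2 ≅ Z^16.

∂_1: C_1 → C_0 maps an edge to its endpoints' difference, ∂[p,q] = q − p. For instance
  ∂[5,7] = [7] − [5].
This gives a 8×24 integer matrix of rank 7; reducing to Smith normal form yields diagonal entries (1,1,1,1,1,1,1).

The boundary map ∂_2: C_2 → C_1 acts by ∂[p,q,r] = [q,r] − [p,r] + [p,q]. For instance
  ∂[1,3,5] = [3,5] − [1,5] + [1,3],
  ∂[0,2,4] = [2,4] − [0,4] + [0,2].
This gives a 24×16 integer matrix of rank 15; reducing to Smith normal form yields diagonal entries (1,1,1,1,1,1,1,1,1,1,1,1,1,1,1).

Now H_k = ker ∂_k / im ∂_{k+1}, so:

  H_0: rank C_0 − rank ∂_1 = 8 − 7 = 1, and the invariant factors of ∂_1 are all 1, so H_0 ≅ Z.
  H_1: rank ker ∂_1 − rank ∂_2 = (24 − 7) − 15 = 2, and the invariant factors of ∂_2 are all 1, so H_1 ≅ Z^2.
  H_2: rank ker ∂_2 − rank ∂_3 = (16 − 15) − 0 = 1, and there is no ∂_3, so H_2 ≅ Z.

Hence the Betti numbers are b_0 = 1, b_1 = 2, b_2 = 1.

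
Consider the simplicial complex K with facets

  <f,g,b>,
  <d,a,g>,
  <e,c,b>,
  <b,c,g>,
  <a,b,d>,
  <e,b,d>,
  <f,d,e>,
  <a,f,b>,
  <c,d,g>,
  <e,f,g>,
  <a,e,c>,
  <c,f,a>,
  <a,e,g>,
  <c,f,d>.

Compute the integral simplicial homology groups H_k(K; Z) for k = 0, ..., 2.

H_0 = Z,  H_1 = Z^2,  H_2 = Z.

K has 7 vertices, 21 edges, 14 triangles.
rank ∂_0 = 0, rank ∂_1 = 6 ⇒ b_0 = 7 − 0 − 6 = 1; all invariant factors of ∂_1 are 1 so no torsion. So H_0 = Z.
rank ∂_1 = 6, rank ∂_2 = 13 ⇒ b_1 = 21 − 6 − 13 = 2; all invariant factors of ∂_2 are 1 so no torsion. So H_1 = Z^2.
rank ∂_2 = 13, rank ∂_3 = 0 ⇒ b_2 = 14 − 13 − 0 = 1. So H_2 = Z.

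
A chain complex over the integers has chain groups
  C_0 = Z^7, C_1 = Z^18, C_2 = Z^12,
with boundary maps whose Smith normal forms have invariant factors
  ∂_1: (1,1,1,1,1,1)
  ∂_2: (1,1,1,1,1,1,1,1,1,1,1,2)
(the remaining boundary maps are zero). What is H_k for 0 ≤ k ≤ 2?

H_0 ≅ Z,  H_1 ≅ Z/2,  H_2 = 0.

H_0: b_0 = 7 − 0 − 6 = 1; torsion from ∂_1 factors > 1: none. So H_0 ≅ Z.
H_1: b_1 = 18 − 6 − 12 = 0; torsion from ∂_2 factors > 1: [2]. So H_1 ≅ Z/2.
H_2: b_2 = 12 − 12 − 0 = 0; torsion from ∂_3 factors > 1: none. So H_2 ≅ 0.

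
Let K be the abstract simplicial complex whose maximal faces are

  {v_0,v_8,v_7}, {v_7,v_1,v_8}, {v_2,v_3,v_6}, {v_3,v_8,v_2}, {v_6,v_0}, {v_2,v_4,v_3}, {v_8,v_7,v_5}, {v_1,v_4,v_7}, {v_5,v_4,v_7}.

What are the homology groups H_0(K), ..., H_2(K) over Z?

Fix the vertex order v_0 < v_1 < v_2 < v_3 < v_4 < v_5 < v_6 < v_7 < v_8 and write every simplex with vertices in increasing order. Then dim K = 2 and the simplices of K are:

  0-simplices (9): [v_0], [v_1], [v_2], [v_3], [v_4], [v_5], [v_6], [v_7], [v_8]
  1-simplices (18): (18 of them)
  2-simplices (8): [v_0,v_7,v_8], [v_1,v_4,v_7], [v_1,v_7,v_8], [v_2,v_3,v_4], [v_2,v_3,v_6], [v_2,v_3,v_8], [v_4,v_5,v_7], [v_5,v_7,v_8]

giving chain groups C_0 ≅ Z^9, C_1 ≅ Z^18, C_2 ≅ Z^8.

The boundary map ∂_1: C_1 → C_0 is given by ∂[p,q] = [q] − [p]. For instance
  ∂[v_2,v_3] = [v_3] − [v_2].
The resulting 9×18 matrix has rank 8, and its Smith normal form has invariant factors (1,1,1,1,1,1,1,1).

Boundary ∂_2: C_2 → C_1 maps a triangle to the signed sum of its edges. For instance
  ∂[v_1,v_4,v_7] = [v_4,v_7] − [v_1,v_7] + [v_1,v_4],
  ∂[v_5,v_7,v_8] = [v_7,v_8] − [v_5,v_8] + [v_5,v_7].
The resulting 18×8 matrix has rank 8, and its Smith normal form has invariant factors (1,1,1,1,1,1,1,1).

Reading off H_k = ker ∂_k / im ∂_{k+1}:

  H_0: rank C_0 − rank ∂_1 = 9 − 8 = 1, and the invariant factors of ∂_1 are all 1, so H_0 = Z.
  H_1: rank ker ∂_1 − rank ∂_2 = (18 − 8) − 8 = 2, and the invariant factors of ∂_2 are all 1, so H_1 = Z^2.
  H_2: rank ker ∂_2 − rank ∂_3 = (8 − 8) − 0 = 0, and there is no ∂_3, so H_2 = 0.

As a check, the Euler characteristic is 9 − 18 + 8 = -1, which agrees with 1 − 2 + 0 = -1.

H_0 = Z,  H_1 = Z^2,  H_2 = 0.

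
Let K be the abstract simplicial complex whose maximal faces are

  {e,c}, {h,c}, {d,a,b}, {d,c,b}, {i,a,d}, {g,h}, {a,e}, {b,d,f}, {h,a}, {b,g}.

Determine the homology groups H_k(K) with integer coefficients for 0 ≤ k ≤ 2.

Order the vertices as a < b < c < d < e < f < g < h < i. Listing each simplex with vertices in this order, K has dimension 2 with simplices:

  0-simplices (9): a, b, c, d, e, f, g, h, i
  1-simplices (15): ab, ad, ae, ah, ai, bc, bd, bf, bg, cd, ce, ch, df, di, gh
  2-simplices (4): abd, adi, bcd, bdf

Hence C_0 ≅ Z^9, C_1 ≅ Z^15, C_2 ≅ Z^4.

Boundary ∂_1: C_1 → C_0 is given by ∂[p,q] = [q] − [p]. For instance
  ∂cd = d − c.
The 9×15 boundary matrix has rank 8 and Smith normal form diag(1,1,1,1,1,1,1,1).

The boundary map ∂_2: C_2 → C_1 maps a triangle to the signed sum of its edges. For instance
  ∂bcd = cd − bd + bc,
  ∂abd = bd − ad + ab.
This gives a 15×4 integer matrix of rank 4; reducing to Smith normal form yields diagonal entries (1,1,1,1).

Reading off H_k = ker ∂_k / im ∂_{k+1}:

  H_0: rank C_0 − rank ∂_1 = 9 − 8 = 1, and the invariant factors of ∂_1 are all 1, so H_0 ≅ Z.
  H_1: rank ker ∂_1 − rank ∂_2 = (15 − 8) − 4 = 3, and the invariant factors of ∂_2 are all 1, so H_1 ≅ Z^3.
  H_2: rank ker ∂_2 − rank ∂_3 = (4 − 4) − 0 = 0, and there is no ∂_3, so H_2 ≅ 0.

H_0 = Z,  H_1 = Z^3,  H_2 = 0.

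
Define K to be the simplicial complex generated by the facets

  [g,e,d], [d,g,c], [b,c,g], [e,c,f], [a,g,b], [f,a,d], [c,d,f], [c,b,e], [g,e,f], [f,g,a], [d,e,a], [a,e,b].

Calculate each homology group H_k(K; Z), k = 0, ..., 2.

H_0 = Z,  H_1 = Z/2,  H_2 = 0.

Order the vertices as a < b < c < d < e < f < g. Listing each simplex with vertices in this order, K has dimension 2 with simplices:

  0-simplices (7): a, b, c, d, e, f, g
  1-simplices (18): ab, ad, ae, af, ag, bc, be, bg, cd, ce, cf, cg, de, df, dg, ef, eg, fg
  2-simplices (12): abe, abg, ade, adf, afg, bce, bcg, cdf, cdg, cef, deg, efg

so the chain groups are C_0 ≅ Z^7, C_1 ≅ Z^18, C_2 ≅ Z^12.

The boundary map ∂_1: C_1 → C_0 sends each edge [p,q] (with p < q) to q − p.
This gives a 7×18 integer matrix of rank 6; reducing to Smith normal form yields diagonal entries (1,1,1,1,1,1).

The boundary map ∂_2: C_2 → C_1 maps a triangle to the signed sum of its edges. For instance
  ∂cef = ef − cf + ce,
  ∂cdf = df − cf + cd.
The resulting 18×12 matrix has rank 12, and its Smith normal form has invariant factors (1,1,1,1,1,1,1,1,1,1,1,2).

Computing H_k = (kernel of ∂_k) / (image of ∂_{k+1}):

  H_0: rank C_0 − rank ∂_1 = 7 − 6 = 1, and the invariant factors of ∂_1 are all 1, so H_0 = Z.
  H_1: rank ker ∂_1 − rank ∂_2 = (18 − 6) − 12 = 0, and ∂_2 has invariant factor 2 > 1, so H_1 = Z/2.
  H_2: rank ker ∂_2 − rank ∂_3 = (12 − 12) − 0 = 0, and there is no ∂_3, so H_2 = 0.

As a check, the Euler characteristic is 7 − 18 + 12 = 1, which agrees with 1 − 0 + 0 = 1.
(K is a triangulation of the real projective plane RP^2.)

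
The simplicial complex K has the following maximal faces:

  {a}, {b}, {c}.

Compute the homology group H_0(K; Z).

H_0 ≅ Z^3.

K has 3 vertices.
rank ∂_0 = 0, rank ∂_1 = 0 ⇒ b_0 = 3 − 0 − 0 = 3. So H_0 = Z^3.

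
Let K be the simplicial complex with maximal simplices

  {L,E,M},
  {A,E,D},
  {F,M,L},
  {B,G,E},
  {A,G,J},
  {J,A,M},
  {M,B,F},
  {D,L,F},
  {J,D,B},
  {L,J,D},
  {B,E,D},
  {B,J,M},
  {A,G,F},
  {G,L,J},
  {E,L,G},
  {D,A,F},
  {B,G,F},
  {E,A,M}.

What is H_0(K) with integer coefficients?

H_0 ≅ Z.

Fix the vertex order A < B < D < E < F < G < J < L < M and write every simplex with vertices in increasing order. Then dim K = 2 and the simplices of K are:

  0-simplices (9): A, B, D, E, F, G, J, L, M
  1-simplices (27): AD, AE, AF, AG, AJ, AM, BD, BE, BF, BG, BJ, BM, DE, DF, DJ, DL, EG, EL, EM, FG, FL, FM, GJ, GL, JL, JM, LM
  2-simplices (18): ADE, ADF, AEM, AFG, AGJ, AJM, BDE, BDJ, BEG, BFG, BFM, BJM, DFL, DJL, EGL, ELM, FLM, GJL

giving chain groups C_0 ≅ Z^9, C_1 ≅ Z^27, C_2 ≅ Z^18.

Boundary ∂_1: C_1 → C_0 is given by ∂[p,q] = [q] − [p].
The resulting 9×27 matrix has rank 8, and its Smith normal form has invariant factors (1,1,1,1,1,1,1,1).

Boundary ∂_2: C_2 → C_1 maps a triangle to the signed sum of its edges. For instance
  ∂DFL = FL − DL + DF,
  ∂DJL = JL − DL + DJ.
This gives a 27×18 integer matrix of rank 17; reducing to Smith normal form yields diagonal entries (1,1,1,1,1,1,1,1,1,1,1,1,1,1,1,1,1).

Reading off H_k = ker ∂_k / im ∂_{k+1}:

  H_0: rank C_0 − rank ∂_1 = 9 − 8 = 1, and the invariant factors of ∂_1 are all 1, so H_0 = Z.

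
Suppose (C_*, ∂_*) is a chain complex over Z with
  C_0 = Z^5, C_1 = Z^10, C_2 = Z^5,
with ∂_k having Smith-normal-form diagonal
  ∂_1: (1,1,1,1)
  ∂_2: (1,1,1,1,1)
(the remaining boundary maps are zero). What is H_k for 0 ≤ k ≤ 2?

H_0: b_0 = 5 − 0 − 4 = 1; torsion from ∂_1 factors > 1: none. So H_0 ≅ Z.
H_1: b_1 = 10 − 4 − 5 = 1; torsion from ∂_2 factors > 1: none. So H_1 ≅ Z.
H_2: b_2 = 5 − 5 − 0 = 0; torsion from ∂_3 factors > 1: none. So H_2 ≅ 0.

H_0 ≅ Z,  H_1 ≅ Z,  H_2 = 0.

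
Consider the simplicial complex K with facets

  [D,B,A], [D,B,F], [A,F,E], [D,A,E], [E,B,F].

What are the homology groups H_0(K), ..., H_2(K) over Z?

We work with the vertex ordering A < B < D < E < F. The simplices of K, each written with vertices in increasing order, are:

  0-simplices (5): A, B, D, E, F
  1-simplices (10): AB, AD, AE, AF, BD, BE, BF, DE, DF, EF
  2-simplices (5): ABD, ADE, AEF, BDF, BEF

so the chain groups are C_0 ≅ Z^5, C_1 ≅ Z^10, C_2 ≅ Z^5.

The boundary map ∂_1: C_1 → C_0 maps an edge to its endpoints' difference, ∂[p,q] = q − p. For instance
  ∂AE = E − A.
This gives a 5×10 integer matrix of rank 4; reducing to Smith normal form yields diagonal entries (1,1,1,1).

The boundary map ∂_2: C_2 → C_1 acts by ∂[p,q,r] = [q,r] − [p,r] + [p,q]. For instance
  ∂BDF = DF − BF + BD,
  ∂ADE = DE − AE + AD.
The 10×5 boundary matrix has rank 5 and Smith normal form diag(1,1,1,1,1).

Now H_k = ker ∂_k / im ∂_{k+1}, so:

  H_0: rank C_0 − rank ∂_1 = 5 − 4 = 1, and the invariant factors of ∂_1 are all 1, so H_0 = Z.
  H_1: rank ker ∂_1 − rank ∂_2 = (10 − 4) − 5 = 1, and the invariant factors of ∂_2 are all 1, so H_1 = Z.
  H_2: rank ker ∂_2 − rank ∂_3 = (5 − 5) − 0 = 0, and there is no ∂_3, so H_2 = 0.

As a check, the Euler characteristic is 5 − 10 + 5 = 0, which agrees with 1 − 1 + 0 = 0.

H_0 = Z,  H_1 = Z,  H_2 = 0.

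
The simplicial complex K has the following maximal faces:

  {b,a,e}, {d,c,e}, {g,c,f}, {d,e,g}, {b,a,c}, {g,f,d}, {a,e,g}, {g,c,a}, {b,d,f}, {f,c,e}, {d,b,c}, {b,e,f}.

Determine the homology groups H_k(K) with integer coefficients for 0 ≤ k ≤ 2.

We work with the vertex ordering a < b < c < d < e < f < g. The simplices of K, each written with vertices in increasing order, are:

  0-simplices (7): a, b, c, d, e, f, g
  1-simplices (18): ab, ac, ae, ag, bc, bd, be, bf, cd, ce, cf, cg, de, df, dg, ef, eg, fg
  2-simplices (12): abc, abe, acg, aeg, bcd, bdf, bef, cde, cef, cfg, deg, dfg

Hence C_0 ≅ Z^7, C_1 ≅ Z^18, C_2 ≅ Z^12.

Boundary ∂_1: C_1 → C_0 maps an edge to its endpoints' difference, ∂[p,q] = q − p.
The 7×18 boundary matrix has rank 6 and Smith normal form diag(1,1,1,1,1,1).

Boundary ∂_2: C_2 → C_1 sends each 2-simplex [p,q,r] to [q,r] − [p,r] + [p,q]. For instance
  ∂cde = de − ce + cd,
  ∂abc = bc − ac + ab.
As a 18×12 matrix over Z this has rank 12, with invariant factors (1,1,1,1,1,1,1,1,1,1,1,2).

From H_k ≅ ker(∂_k) / im(∂_{k+1}) we obtain:

  H_0: rank C_0 − rank ∂_1 = 7 − 6 = 1, and the invariant factors of ∂_1 are all 1, so H_0 = Z.
  H_1: rank ker ∂_1 − rank ∂_2 = (18 − 6) − 12 = 0, and ∂_2 has invariant factor 2 > 1, so H_1 = Z/2.
  H_2: rank ker ∂_2 − rank ∂_3 = (12 − 12) − 0 = 0, and there is no ∂_3, so H_2 = 0.

H_0 ≅ Z,  H_1 ≅ Z/2,  H_2 = 0.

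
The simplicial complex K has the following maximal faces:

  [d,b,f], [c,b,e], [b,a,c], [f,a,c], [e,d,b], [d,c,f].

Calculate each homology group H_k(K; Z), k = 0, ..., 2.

Fix the vertex order a < b < c < d < e < f and write every simplex with vertices in increasing order. Then dim K = 2 and the simplices of K are:

  0-simplices (6): a, b, c, d, e, f
  1-simplices (12): ab, ac, af, bc, bd, be, bf, cd, ce, cf, de, df
  2-simplices (6): abc, acf, bce, bde, bdf, cdf

giving chain groups C_0 ≅ Z^6, C_1 ≅ Z^12, C_2 ≅ Z^6.

The boundary map ∂_1: C_1 → C_0 maps an edge to its endpoints' difference, ∂[p,q] = q − p. For instance
  ∂bf = f − b.
The 6×12 boundary matrix has rank 5 and Smith normal form diag(1,1,1,1,1).

Boundary ∂_2: C_2 → C_1 acts by ∂[p,q,r] = [q,r] − [p,r] + [p,q]. For instance
  ∂bdf = df − bf + bd,
  ∂bde = de − be + bd.
The 12×6 boundary matrix has rank 6 and Smith normal form diag(1,1,1,1,1,1).

From H_k ≅ ker(∂_k) / im(∂_{k+1}) we obtain:

  H_0: rank C_0 − rank ∂_1 = 6 − 5 = 1, and the invariant factors of ∂_1 are all 1, so H_0 = Z.
  H_1: rank ker ∂_1 − rank ∂_2 = (12 − 5) − 6 = 1, and the invariant factors of ∂_2 are all 1, so H_1 = Z.
  H_2: rank ker ∂_2 − rank ∂_3 = (6 − 6) − 0 = 0, and there is no ∂_3, so H_2 = 0.

As a check, the Euler characteristic is 6 − 12 + 6 = 0, which agrees with 1 − 1 + 0 = 0.
(K is a triangulation of the cylinder S^1 x I.)

H_0 ≅ Z,  H_1 ≅ Z,  H_2 = 0.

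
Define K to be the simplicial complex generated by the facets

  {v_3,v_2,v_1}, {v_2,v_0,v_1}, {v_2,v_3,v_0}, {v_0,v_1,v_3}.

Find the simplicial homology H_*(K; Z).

We work with the vertex ordering v_0 < v_1 < v_2 < v_3. The simplices of K, each written with vertices in increasing order, are:

  0-simplices (4): [v_0], [v_1], [v_2], [v_3]
  1-simplices (6): [v_0,v_1], [v_0,v_2], [v_0,v_3], [v_1,v_2], [v_1,v_3], [v_2,v_3]
  2-simplices (4): [v_0,v_1,v_2], [v_0,v_1,v_3], [v_0,v_2,v_3], [v_1,v_2,v_3]

Hence C_0 ≅ Z^4, C_1 ≅ Z^6, C_2 ≅ Z^4.

Boundary ∂_1: C_1 → C_0 is given by ∂[p,q] = [q] − [p]. For instance
  ∂[v_1,v_3] = [v_3] − [v_1].
The resulting 4×6 matrix has rank 3, and its Smith normal form has invariant factors (1,1,1).

The boundary map ∂_2: C_2 → C_1 maps a triangle to the signed sum of its edges. For instance
  ∂[v_1,v_2,v_3] = [v_2,v_3] − [v_1,v_3] + [v_1,v_2],
  ∂[v_0,v_1,v_3] = [v_1,v_3] − [v_0,v_3] + [v_0,v_1].
As a 6×4 matrix over Z this has rank 3, with invariant factors (1,1,1).

Now H_k = ker ∂_k / im ∂_{k+1}, so:

  H_0: rank C_0 − rank ∂_1 = 4 − 3 = 1, and the invariant factors of ∂_1 are all 1, so H_0 ≅ Z.
  H_1: rank ker ∂_1 − rank ∂_2 = (6 − 3) − 3 = 0, and the invariant factors of ∂_2 are all 1, so H_1 ≅ 0.
  H_2: rank ker ∂_2 − rank ∂_3 = (4 − 3) − 0 = 1, and there is no ∂_3, so H_2 ≅ Z.

As a check, the Euler characteristic is 4 − 6 + 4 = 2, which agrees with 1 − 0 + 1 = 2.
(K is a triangulation of the 2-sphere S^2.)

H_0 ≅ Z,  H_1 = 0,  H_2 ≅ Z.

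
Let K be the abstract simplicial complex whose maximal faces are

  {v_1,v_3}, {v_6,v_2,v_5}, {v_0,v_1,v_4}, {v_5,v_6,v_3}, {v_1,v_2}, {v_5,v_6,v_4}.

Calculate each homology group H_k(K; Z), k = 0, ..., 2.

Order the vertices as v_0 < v_1 < v_2 < v_3 < v_4 < v_5 < v_6. Listing each simplex with vertices in this order, K has dimension 2 with simplices:

  0-simplices (7): [v_0], [v_1], [v_2], [v_3], [v_4], [v_5], [v_6]
  1-simplices (12): [v_0,v_1], [v_0,v_4], [v_1,v_2], [v_1,v_3], [v_1,v_4], [v_2,v_5], [v_2,v_6], [v_3,v_5], [v_3,v_6], [v_4,v_5], [v_4,v_6], [v_5,v_6]
  2-simplices (4): [v_0,v_1,v_4], [v_2,v_5,v_6], [v_3,v_5,v_6], [v_4,v_5,v_6]

Hence C_0 ≅ Z^7, C_1 ≅ Z^12, C_2 ≅ Z^4.

∂_1: C_1 → C_0 sends each edge [p,q] (with p < q) to q − p. For instance
  ∂[v_2,v_6] = [v_6] − [v_2].
The resulting 7×12 matrix has rank 6, and its Smith normal form has invariant factors (1,1,1,1,1,1).

The boundary map ∂_2: C_2 → C_1 sends each 2-simplex [p,q,r] to [q,r] − [p,r] + [p,q]. For instance
  ∂[v_0,v_1,v_4] = [v_1,v_4] − [v_0,v_4] + [v_0,v_1],
  ∂[v_4,v_5,v_6] = [v_5,v_6] − [v_4,v_6] + [v_4,v_5].
This gives a 12×4 integer matrix of rank 4; reducing to Smith normal form yields diagonal entries (1,1,1,1).

From H_k ≅ ker(∂_k) / im(∂_{k+1}) we obtain:

  H_0: rank C_0 − rank ∂_1 = 7 − 6 = 1, and the invariant factors of ∂_1 are all 1, so H_0 = Z.
  H_1: rank ker ∂_1 − rank ∂_2 = (12 − 6) − 4 = 2, and the invariant factors of ∂_2 are all 1, so H_1 = Z^2.
  H_2: rank ker ∂_2 − rank ∂_3 = (4 − 4) − 0 = 0, and there is no ∂_3, so H_2 = 0.

As a check, the Euler characteristic is 7 − 12 + 4 = -1, which agrees with 1 − 2 + 0 = -1.

H_0 = Z,  H_1 = Z^2,  H_2 = 0.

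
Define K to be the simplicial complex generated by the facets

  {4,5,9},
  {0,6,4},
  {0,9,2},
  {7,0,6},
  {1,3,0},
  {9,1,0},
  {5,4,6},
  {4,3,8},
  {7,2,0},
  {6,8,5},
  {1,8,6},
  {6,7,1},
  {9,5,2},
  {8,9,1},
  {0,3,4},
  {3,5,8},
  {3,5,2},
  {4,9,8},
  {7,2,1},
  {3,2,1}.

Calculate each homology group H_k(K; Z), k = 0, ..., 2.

Take the total order 0 < 1 < 2 < 3 < 4 < 5 < 6 < 7 < 8 < 9 on the vertex set. Then K (dimension 2) consists of the simplices:

  0-simplices (10): [0], [1], [2], [3], [4], [5], [6], [7], [8], [9]
  1-simplices (30): (30 of them)
  2-simplices (20): (20 of them)

Hence C_0 ≅ Z^10, C_1 ≅ Z^30, C_2 ≅ Z^20.

Boundary ∂_1: C_1 → C_0 maps an edge to its endpoints' difference, ∂[p,q] = q − p. For instance
  ∂[0,2] = [2] − [0].
The resulting 10×30 matrix has rank 9, and its Smith normal form has invariant factors (1,1,1,1,1,1,1,1,1).

∂_2: C_2 → C_1 maps a triangle to the signed sum of its edges. For instance
  ∂[0,1,9] = [1,9] − [0,9] + [0,1],
  ∂[1,2,3] = [2,3] − [1,3] + [1,2].
As a 30×20 matrix over Z this has rank 20, with invariant factors (1,1,1,1,1,1,1,1,1,1,1,1,1,1,1,1,1,1,1,2).

Reading off H_k = ker ∂_k / im ∂_{k+1}:

  H_0: rank C_0 − rank ∂_1 = 10 − 9 = 1, and the invariant factors of ∂_1 are all 1, so H_0 = Z.
  H_1: rank ker ∂_1 − rank ∂_2 = (30 − 9) − 20 = 1, and ∂_2 has invariant factor 2 > 1, so H_1 = Z ⊕ Z/2Z.
  H_2: rank ker ∂_2 − rank ∂_3 = (20 − 20) − 0 = 0, and there is no ∂_3, so H_2 = 0.

As a check, the Euler characteristic is 10 − 30 + 20 = 0, which agrees with 1 − 1 + 0 = 0.
(K is a triangulation of the Klein bottle.)

H_0 ≅ Z,  H_1 ≅ Z ⊕ Z/2Z,  H_2 = 0.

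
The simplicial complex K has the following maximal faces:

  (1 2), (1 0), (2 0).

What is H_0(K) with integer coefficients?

H_0 ≅ Z.

Fix the vertex order 0 < 1 < 2 and write every simplex with vertices in increasing order. Then dim K = 1 and the simplices of K are:

  0-simplices (3): [0], [1], [2]
  1-simplices (3): [0,1], [0,2], [1,2]

so the chain groups are C_0 ≅ Z^3, C_1 ≅ Z^3.

∂_1: C_1 → C_0 maps an edge to its endpoints' difference, ∂[p,q] = q − p.
As a 3×3 matrix over Z this has rank 2, with invariant factors (1,1).

Reading off H_k = ker ∂_k / im ∂_{k+1}:

  H_0: rank C_0 − rank ∂_1 = 3 − 2 = 1, and the invariant factors of ∂_1 are all 1, so H_0 ≅ Z.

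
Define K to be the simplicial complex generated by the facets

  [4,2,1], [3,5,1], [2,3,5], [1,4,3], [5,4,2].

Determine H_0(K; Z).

Take the total order 1 < 2 < 3 < 4 < 5 on the vertex set. Then K (dimension 2) consists of the simplices:

  0-simplices (5): [1], [2], [3], [4], [5]
  1-simplices (10): [1,2], [1,3], [1,4], [1,5], [2,3], [2,4], [2,5], [3,4], [3,5], [4,5]
  2-simplices (5): [1,2,4], [1,3,4], [1,3,5], [2,3,5], [2,4,5]

Hence C_0 ≅ Z^5, C_1 ≅ Z^10, C_2 ≅ Z^5.

The boundary map ∂_1: C_1 → C_0 sends each edge [p,q] (with p < q) to q − p. For instance
  ∂[1,4] = [4] − [1].
As a 5×10 matrix over Z this has rank 4, with invariant factors (1,1,1,1).

The boundary map ∂_2: C_2 → C_1 maps a triangle to the signed sum of its edges. For instance
  ∂[2,4,5] = [4,5] − [2,5] + [2,4],
  ∂[1,2,4] = [2,4] − [1,4] + [1,2].
The 10×5 boundary matrix has rank 5 and Smith normal form diag(1,1,1,1,1).

From H_k ≅ ker(∂_k) / im(∂_{k+1}) we obtain:

  H_0: rank C_0 − rank ∂_1 = 5 − 4 = 1, and the invariant factors of ∂_1 are all 1, so H_0 = Z.

H_0 = Z.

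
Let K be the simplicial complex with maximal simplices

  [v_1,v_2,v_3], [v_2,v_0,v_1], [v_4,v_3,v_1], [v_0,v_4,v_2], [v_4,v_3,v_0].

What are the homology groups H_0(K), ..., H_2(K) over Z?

Order the vertices as v_0 < v_1 < v_2 < v_3 < v_4. Listing each simplex with vertices in this order, K has dimension 2 with simplices:

  0-simplices (5): [v_0], [v_1], [v_2], [v_3], [v_4]
  1-simplices (10): [v_0,v_1], [v_0,v_2], [v_0,v_3], [v_0,v_4], [v_1,v_2], [v_1,v_3], [v_1,v_4], [v_2,v_3], [v_2,v_4], [v_3,v_4]
  2-simplices (5): [v_0,v_1,v_2], [v_0,v_2,v_4], [v_0,v_3,v_4], [v_1,v_2,v_3], [v_1,v_3,v_4]

so the chain groups are C_0 ≅ Z^5, C_1 ≅ Z^10, C_2 ≅ Z^5.

Boundary ∂_1: C_1 → C_0 sends each edge [p,q] (with p < q) to q − p. For instance
  ∂[v_1,v_3] = [v_3] − [v_1].
The 5×10 boundary matrix has rank 4 and Smith normal form diag(1,1,1,1).

∂_2: C_2 → C_1 sends each 2-simplex [p,q,r] to [q,r] − [p,r] + [p,q]. For instance
  ∂[v_0,v_3,v_4] = [v_3,v_4] − [v_0,v_4] + [v_0,v_3],
  ∂[v_1,v_2,v_3] = [v_2,v_3] − [v_1,v_3] + [v_1,v_2].
The 10×5 boundary matrix has rank 5 and Smith normal form diag(1,1,1,1,1).

From H_k ≅ ker(∂_k) / im(∂_{k+1}) we obtain:

  H_0: rank C_0 − rank ∂_1 = 5 − 4 = 1, and the invariant factors of ∂_1 are all 1, so H_0 = Z.
  H_1: rank ker ∂_1 − rank ∂_2 = (10 − 4) − 5 = 1, and the invariant factors of ∂_2 are all 1, so H_1 = Z.
  H_2: rank ker ∂_2 − rank ∂_3 = (5 − 5) − 0 = 0, and there is no ∂_3, so H_2 = 0.

As a check, the Euler characteristic is 5 − 10 + 5 = 0, which agrees with 1 − 1 + 0 = 0.
(K is a triangulation of the Möbius band.)

H_0 = Z,  H_1 = Z,  H_2 = 0.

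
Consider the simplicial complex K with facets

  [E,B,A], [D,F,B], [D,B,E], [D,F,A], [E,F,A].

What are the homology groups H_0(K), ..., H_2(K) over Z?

H_0 = Z,  H_1 = Z,  H_2 = 0.

We work with the vertex ordering A < B < D < E < F. The simplices of K, each written with vertices in increasing order, are:

  0-simplices (5): A, B, D, E, F
  1-simplices (10): AB, AD, AE, AF, BD, BE, BF, DE, DF, EF
  2-simplices (5): ABE, ADF, AEF, BDE, BDF

so the chain groups are C_0 ≅ Z^5, C_1 ≅ Z^10, C_2 ≅ Z^5.

The boundary map ∂_1: C_1 → C_0 is given by ∂[p,q] = [q] − [p]. For instance
  ∂AF = F − A.
This gives a 5×10 integer matrix of rank 4; reducing to Smith normal form yields diagonal entries (1,1,1,1).

Boundary ∂_2: C_2 → C_1 sends each 2-simplex [p,q,r] to [q,r] − [p,r] + [p,q]. For instance
  ∂BDF = DF − BF + BD,
  ∂ABE = BE − AE + AB.
This gives a 10×5 integer matrix of rank 5; reducing to Smith normal form yields diagonal entries (1,1,1,1,1).

From H_k ≅ ker(∂_k) / im(∂_{k+1}) we obtain:

  H_0: rank C_0 − rank ∂_1 = 5 − 4 = 1, and the invariant factors of ∂_1 are all 1, so H_0 ≅ Z.
  H_1: rank ker ∂_1 − rank ∂_2 = (10 − 4) − 5 = 1, and the invariant factors of ∂_2 are all 1, so H_1 ≅ Z.
  H_2: rank ker ∂_2 − rank ∂_3 = (5 − 5) − 0 = 0, and there is no ∂_3, so H_2 ≅ 0.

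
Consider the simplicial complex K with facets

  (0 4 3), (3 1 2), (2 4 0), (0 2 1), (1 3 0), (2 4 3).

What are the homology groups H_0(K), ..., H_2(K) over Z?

K has 5 vertices, 9 edges, 6 triangles.
rank ∂_0 = 0, rank ∂_1 = 4 ⇒ b_0 = 5 − 0 − 4 = 1; all invariant factors of ∂_1 are 1 so no torsion. So H_0 = Z.
rank ∂_1 = 4, rank ∂_2 = 5 ⇒ b_1 = 9 − 4 − 5 = 0; all invariant factors of ∂_2 are 1 so no torsion. So H_1 = 0.
rank ∂_2 = 5, rank ∂_3 = 0 ⇒ b_2 = 6 − 5 − 0 = 1. So H_2 = Z.

H_0 ≅ Z,  H_1 = 0,  H_2 ≅ Z.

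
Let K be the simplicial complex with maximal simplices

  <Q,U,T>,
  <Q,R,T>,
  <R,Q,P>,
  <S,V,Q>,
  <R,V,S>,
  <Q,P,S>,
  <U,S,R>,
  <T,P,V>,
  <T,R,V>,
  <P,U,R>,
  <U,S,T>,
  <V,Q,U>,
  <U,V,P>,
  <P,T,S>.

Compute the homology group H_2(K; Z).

H_2 = Z.

Order the vertices as P < Q < R < S < T < U < V. Listing each simplex with vertices in this order, K has dimension 2 with simplices:

  0-simplices (7): P, Q, R, S, T, U, V
  1-simplices (21): PQ, PR, PS, PT, PU, PV, QR, QS, QT, QU, QV, RS, RT, RU, RV, ST, SU, SV, TU, TV, UV
  2-simplices (14): PQR, PQS, PRU, PST, PTV, PUV, QRT, QSV, QTU, QUV, RSU, RSV, RTV, STU

so the chain groups are C_0 ≅ Z^7, C_1 ≅ Z^21, C_2 ≅ Z^14.

The boundary map ∂_1: C_1 → C_0 is given by ∂[p,q] = [q] − [p].
The 7×21 boundary matrix has rank 6 and Smith normal form diag(1,1,1,1,1,1).

∂_2: C_2 → C_1 maps a triangle to the signed sum of its edges. For instance
  ∂PQS = QS − PS + PQ,
  ∂PQR = QR − PR + PQ.
The 21×14 boundary matrix has rank 13 and Smith normal form diag(1,1,1,1,1,1,1,1,1,1,1,1,1).

Reading off H_k = ker ∂_k / im ∂_{k+1}:

  H_2: rank ker ∂_2 − rank ∂_3 = (14 − 13) − 0 = 1, and there is no ∂_3, so H_2 ≅ Z.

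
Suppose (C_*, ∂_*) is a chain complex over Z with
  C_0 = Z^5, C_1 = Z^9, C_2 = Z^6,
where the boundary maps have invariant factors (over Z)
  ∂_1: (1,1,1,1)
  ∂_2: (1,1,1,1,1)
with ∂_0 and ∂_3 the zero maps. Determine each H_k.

H_0: b_0 = 5 − 0 − 4 = 1; torsion from ∂_1 factors > 1: none. So H_0 ≅ Z.
H_1: b_1 = 9 − 4 − 5 = 0; torsion from ∂_2 factors > 1: none. So H_1 ≅ 0.
H_2: b_2 = 6 − 5 − 0 = 1; torsion from ∂_3 factors > 1: none. So H_2 ≅ Z.

H_0 ≅ Z,  H_1 = 0,  H_2 ≅ Z.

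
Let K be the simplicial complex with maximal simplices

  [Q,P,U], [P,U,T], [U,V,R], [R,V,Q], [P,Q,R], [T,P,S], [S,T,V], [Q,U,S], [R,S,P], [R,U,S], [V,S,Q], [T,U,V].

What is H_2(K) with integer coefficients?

H_2 = 0.

Take the total order P < Q < R < S < T < U < V on the vertex set. Then K (dimension 2) consists of the simplices:

  0-simplices (7): P, Q, R, S, T, U, V
  1-simplices (18): PQ, PR, PS, PT, PU, QR, QS, QU, QV, RS, RU, RV, ST, SU, SV, TU, TV, UV
  2-simplices (12): PQR, PQU, PRS, PST, PTU, QRV, QSU, QSV, RSU, RUV, STV, TUV

Hence C_0 ≅ Z^7, C_1 ≅ Z^18, C_2 ≅ Z^12.

∂_1: C_1 → C_0 sends each edge [p,q] (with p < q) to q − p.
The resulting 7×18 matrix has rank 6, and its Smith normal form has invariant factors (1,1,1,1,1,1).

∂_2: C_2 → C_1 sends each 2-simplex [p,q,r] to [q,r] − [p,r] + [p,q]. For instance
  ∂PTU = TU − PU + PT,
  ∂QSU = SU − QU + QS.
The resulting 18×12 matrix has rank 12, and its Smith normal form has invariant factors (1,1,1,1,1,1,1,1,1,1,1,2).

From H_k ≅ ker(∂_k) / im(∂_{k+1}) we obtain:

  H_2: rank ker ∂_2 − rank ∂_3 = (12 − 12) − 0 = 0, and there is no ∂_3, so H_2 ≅ 0.

(K is a triangulation of the real projective plane RP^2.)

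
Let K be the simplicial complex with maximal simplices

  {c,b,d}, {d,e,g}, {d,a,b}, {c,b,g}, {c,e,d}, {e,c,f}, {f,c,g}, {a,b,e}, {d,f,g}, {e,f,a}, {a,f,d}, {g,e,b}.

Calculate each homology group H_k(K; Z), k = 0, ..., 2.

H_0 ≅ Z,  H_1 ≅ Z/2,  H_2 = 0.

Take the total order a < b < c < d < e < f < g on the vertex set. Then K (dimension 2) consists of the simplices:

  0-simplices (7): a, b, c, d, e, f, g
  1-simplices (18): ab, ad, ae, af, bc, bd, be, bg, cd, ce, cf, cg, de, df, dg, ef, eg, fg
  2-simplices (12): abd, abe, adf, aef, bcd, bcg, beg, cde, cef, cfg, deg, dfg

so the chain groups are C_0 ≅ Z^7, C_1 ≅ Z^18, C_2 ≅ Z^12.

Boundary ∂_1: C_1 → C_0 sends each edge [p,q] (with p < q) to q − p. For instance
  ∂fg = g − f.
The resulting 7×18 matrix has rank 6, and its Smith normal form has invariant factors (1,1,1,1,1,1).

The boundary map ∂_2: C_2 → C_1 maps a triangle to the signed sum of its edges. For instance
  ∂cfg = fg − cg + cf,
  ∂cef = ef − cf + ce.
The 18×12 boundary matrix has rank 12 and Smith normal form diag(1,1,1,1,1,1,1,1,1,1,1,2).

Now H_k = ker ∂_k / im ∂_{k+1}, so:

  H_0: rank C_0 − rank ∂_1 = 7 − 6 = 1, and the invariant factors of ∂_1 are all 1, so H_0 ≅ Z.
  H_1: rank ker ∂_1 − rank ∂_2 = (18 − 6) − 12 = 0, and ∂_2 has invariant factor 2 > 1, so H_1 ≅ Z/2.
  H_2: rank ker ∂_2 − rank ∂_3 = (12 − 12) − 0 = 0, and there is no ∂_3, so H_2 ≅ 0.

As a check, the Euler characteristic is 7 − 18 + 12 = 1, which agrees with 1 − 0 + 0 = 1.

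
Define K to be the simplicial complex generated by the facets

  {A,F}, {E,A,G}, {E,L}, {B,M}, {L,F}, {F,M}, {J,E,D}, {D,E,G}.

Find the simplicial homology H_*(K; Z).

H_0 = Z,  H_1 = Z,  H_2 = 0.

Take the total order A < B < D < E < F < G < J < L < M on the vertex set. Then K (dimension 2) consists of the simplices:

  0-simplices (9): A, B, D, E, F, G, J, L, M
  1-simplices (12): AE, AF, AG, BM, DE, DG, DJ, EG, EJ, EL, FL, FM
  2-simplices (3): AEG, DEG, DEJ

giving chain groups C_0 ≅ Z^9, C_1 ≅ Z^12, C_2 ≅ Z^3.

∂_1: C_1 → C_0 maps an edge to its endpoints' difference, ∂[p,q] = q − p. For instance
  ∂EJ = J − E.
The resulting 9×12 matrix has rank 8, and its Smith normal form has invariant factors (1,1,1,1,1,1,1,1).

Boundary ∂_2: C_2 → C_1 maps a triangle to the signed sum of its edges. For instance
  ∂AEG = EG − AG + AE,
  ∂DEJ = EJ − DJ + DE.
This gives a 12×3 integer matrix of rank 3; reducing to Smith normal form yields diagonal entries (1,1,1).

Now H_k = ker ∂_k / im ∂_{k+1}, so:

  H_0: rank C_0 − rank ∂_1 = 9 − 8 = 1, and the invariant factors of ∂_1 are all 1, so H_0 = Z.
  H_1: rank ker ∂_1 − rank ∂_2 = (12 − 8) − 3 = 1, and the invariant factors of ∂_2 are all 1, so H_1 = Z.
  H_2: rank ker ∂_2 − rank ∂_3 = (3 − 3) − 0 = 0, and there is no ∂_3, so H_2 = 0.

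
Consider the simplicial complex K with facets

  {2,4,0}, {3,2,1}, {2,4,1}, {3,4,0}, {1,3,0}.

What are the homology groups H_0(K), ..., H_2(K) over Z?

We work with the vertex ordering 0 < 1 < 2 < 3 < 4. The simplices of K, each written with vertices in increasing order, are:

  0-simplices (5): [0], [1], [2], [3], [4]
  1-simplices (10): [0,1], [0,2], [0,3], [0,4], [1,2], [1,3], [1,4], [2,3], [2,4], [3,4]
  2-simplices (5): [0,1,3], [0,2,4], [0,3,4], [1,2,3], [1,2,4]

giving chain groups C_0 ≅ Z^5, C_1 ≅ Z^10, C_2 ≅ Z^5.

Boundary ∂_1: C_1 → C_0 maps an edge to its endpoints' difference, ∂[p,q] = q − p.
The 5×10 boundary matrix has rank 4 and Smith normal form diag(1,1,1,1).

The boundary map ∂_2: C_2 → C_1 maps a triangle to the signed sum of its edges. For instance
  ∂[1,2,4] = [2,4] − [1,4] + [1,2],
  ∂[0,2,4] = [2,4] − [0,4] + [0,2].
The resulting 10×5 matrix has rank 5, and its Smith normal form has invariant factors (1,1,1,1,1).

Reading off H_k = ker ∂_k / im ∂_{k+1}:

  H_0: rank C_0 − rank ∂_1 = 5 − 4 = 1, and the invariant factors of ∂_1 are all 1, so H_0 ≅ Z.
  H_1: rank ker ∂_1 − rank ∂_2 = (10 − 4) − 5 = 1, and the invariant factors of ∂_2 are all 1, so H_1 ≅ Z.
  H_2: rank ker ∂_2 − rank ∂_3 = (5 − 5) − 0 = 0, and there is no ∂_3, so H_2 ≅ 0.

H_0 = Z,  H_1 = Z,  H_2 = 0.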